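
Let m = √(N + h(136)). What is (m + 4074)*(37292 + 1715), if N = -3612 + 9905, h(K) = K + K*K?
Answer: 158914518 + 195035*√997 ≈ 1.6507e+8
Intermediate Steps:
h(K) = K + K²
N = 6293
m = 5*√997 (m = √(6293 + 136*(1 + 136)) = √(6293 + 136*137) = √(6293 + 18632) = √24925 = 5*√997 ≈ 157.88)
(m + 4074)*(37292 + 1715) = (5*√997 + 4074)*(37292 + 1715) = (4074 + 5*√997)*39007 = 158914518 + 195035*√997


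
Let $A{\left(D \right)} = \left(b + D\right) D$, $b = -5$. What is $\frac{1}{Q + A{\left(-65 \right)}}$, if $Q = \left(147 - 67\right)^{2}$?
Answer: $\frac{1}{10950} \approx 9.1324 \cdot 10^{-5}$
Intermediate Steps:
$A{\left(D \right)} = D \left(-5 + D\right)$ ($A{\left(D \right)} = \left(-5 + D\right) D = D \left(-5 + D\right)$)
$Q = 6400$ ($Q = 80^{2} = 6400$)
$\frac{1}{Q + A{\left(-65 \right)}} = \frac{1}{6400 - 65 \left(-5 - 65\right)} = \frac{1}{6400 - -4550} = \frac{1}{6400 + 4550} = \frac{1}{10950}$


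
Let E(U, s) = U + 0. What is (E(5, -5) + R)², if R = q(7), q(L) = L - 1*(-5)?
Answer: 289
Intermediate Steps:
E(U, s) = U
q(L) = 5 + L (q(L) = L + 5 = 5 + L)
R = 12 (R = 5 + 7 = 12)
(E(5, -5) + R)² = (5 + 12)² = 17² = 289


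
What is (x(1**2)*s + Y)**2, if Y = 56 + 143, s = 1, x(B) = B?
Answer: 40000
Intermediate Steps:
Y = 199
(x(1**2)*s + Y)**2 = (1**2*1 + 199)**2 = (1*1 + 199)**2 = (1 + 199)**2 = 200**2 = 40000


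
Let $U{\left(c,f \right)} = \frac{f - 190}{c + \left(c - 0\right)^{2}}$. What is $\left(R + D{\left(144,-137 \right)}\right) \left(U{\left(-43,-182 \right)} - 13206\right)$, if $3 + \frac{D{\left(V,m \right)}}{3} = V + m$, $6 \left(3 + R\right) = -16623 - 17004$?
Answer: $\frac{22242492994}{301} \approx 7.3895 \cdot 10^{7}$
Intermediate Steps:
$R = - \frac{11215}{2}$ ($R = -3 + \frac{-16623 - 17004}{6} = -3 + \frac{1}{6} \left(-33627\right) = -3 - \frac{11209}{2} = - \frac{11215}{2} \approx -5607.5$)
$U{\left(c,f \right)} = \frac{-190 + f}{c + c^{2}}$ ($U{\left(c,f \right)} = \frac{-190 + f}{c + \left(c + 0\right)^{2}} = \frac{-190 + f}{c + c^{2}}$)
$D{\left(V,m \right)} = -9 + 3 V + 3 m$ ($D{\left(V,m \right)} = -9 + 3 \left(V + m\right) = -9 + \left(3 V + 3 m\right) = -9 + 3 V + 3 m$)
$\left(R + D{\left(144,-137 \right)}\right) \left(U{\left(-43,-182 \right)} - 13206\right) = \left(- \frac{11215}{2} + \left(-9 + 3 \cdot 144 + 3 \left(-137\right)\right)\right) \left(\frac{-190 - 182}{\left(-43\right) \left(1 - 43\right)} - 13206\right) = \left(- \frac{11215}{2} - -12\right) \left(\left(- \frac{1}{43}\right) \frac{1}{-42} \left(-372\right) - 13206\right) = \left(- \frac{11215}{2} + 12\right) \left(\left(- \frac{1}{43}\right) \left(- \frac{1}{42}\right) \left(-372\right) - 13206\right) = - \frac{11191 \left(- \frac{62}{301} - 13206\right)}{2} = \left(- \frac{11191}{2}\right) \left(- \frac{3975068}{301}\right) = \frac{22242492994}{301}$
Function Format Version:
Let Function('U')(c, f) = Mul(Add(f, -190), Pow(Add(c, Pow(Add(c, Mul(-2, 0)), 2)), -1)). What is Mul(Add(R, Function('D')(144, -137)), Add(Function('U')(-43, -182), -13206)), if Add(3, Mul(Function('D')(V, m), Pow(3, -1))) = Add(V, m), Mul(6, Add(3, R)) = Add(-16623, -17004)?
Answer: Rational(22242492994, 301) ≈ 7.3895e+7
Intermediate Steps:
R = Rational(-11215, 2) (R = Add(-3, Mul(Rational(1, 6), Add(-16623, -17004))) = Add(-3, Mul(Rational(1, 6), -33627)) = Add(-3, Rational(-11209, 2)) = Rational(-11215, 2) ≈ -5607.5)
Function('U')(c, f) = Mul(Pow(Add(c, Pow(c, 2)), -1), Add(-190, f)) (Function('U')(c, f) = Mul(Add(-190, f), Pow(Add(c, Pow(Add(c, 0), 2)), -1)) = Mul(Add(-190, f), Pow(Add(c, Pow(c, 2)), -1)) = Mul(Pow(Add(c, Pow(c, 2)), -1), Add(-190, f)))
Function('D')(V, m) = Add(-9, Mul(3, V), Mul(3, m)) (Function('D')(V, m) = Add(-9, Mul(3, Add(V, m))) = Add(-9, Add(Mul(3, V), Mul(3, m))) = Add(-9, Mul(3, V), Mul(3, m)))
Mul(Add(R, Function('D')(144, -137)), Add(Function('U')(-43, -182), -13206)) = Mul(Add(Rational(-11215, 2), Add(-9, Mul(3, 144), Mul(3, -137))), Add(Mul(Pow(-43, -1), Pow(Add(1, -43), -1), Add(-190, -182)), -13206)) = Mul(Add(Rational(-11215, 2), Add(-9, 432, -411)), Add(Mul(Rational(-1, 43), Pow(-42, -1), -372), -13206)) = Mul(Add(Rational(-11215, 2), 12), Add(Mul(Rational(-1, 43), Rational(-1, 42), -372), -13206)) = Mul(Rational(-11191, 2), Add(Rational(-62, 301), -13206)) = Mul(Rational(-11191, 2), Rational(-3975068, 301)) = Rational(22242492994, 301)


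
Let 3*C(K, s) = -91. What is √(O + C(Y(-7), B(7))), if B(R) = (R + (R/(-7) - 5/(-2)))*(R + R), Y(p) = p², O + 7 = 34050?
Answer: √306114/3 ≈ 184.43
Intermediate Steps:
O = 34043 (O = -7 + 34050 = 34043)
B(R) = 2*R*(5/2 + 6*R/7) (B(R) = (R + (R*(-⅐) - 5*(-½)))*(2*R) = (R + (-R/7 + 5/2))*(2*R) = (R + (5/2 - R/7))*(2*R) = (5/2 + 6*R/7)*(2*R) = 2*R*(5/2 + 6*R/7))
C(K, s) = -91/3 (C(K, s) = (⅓)*(-91) = -91/3)
√(O + C(Y(-7), B(7))) = √(34043 - 91/3) = √(102038/3) = √306114/3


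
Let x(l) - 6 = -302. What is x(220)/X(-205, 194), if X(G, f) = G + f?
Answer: 296/11 ≈ 26.909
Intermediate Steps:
x(l) = -296 (x(l) = 6 - 302 = -296)
x(220)/X(-205, 194) = -296/(-205 + 194) = -296/(-11) = -296*(-1/11) = 296/11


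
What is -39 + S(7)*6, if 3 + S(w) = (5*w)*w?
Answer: 1413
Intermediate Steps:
S(w) = -3 + 5*w² (S(w) = -3 + (5*w)*w = -3 + 5*w²)
-39 + S(7)*6 = -39 + (-3 + 5*7²)*6 = -39 + (-3 + 5*49)*6 = -39 + (-3 + 245)*6 = -39 + 242*6 = -39 + 1452 = 1413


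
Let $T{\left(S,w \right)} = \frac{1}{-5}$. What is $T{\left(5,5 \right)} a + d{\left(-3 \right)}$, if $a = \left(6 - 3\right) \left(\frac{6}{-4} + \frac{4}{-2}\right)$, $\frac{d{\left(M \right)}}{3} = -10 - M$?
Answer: $- \frac{189}{10} \approx -18.9$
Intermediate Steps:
$T{\left(S,w \right)} = - \frac{1}{5}$
$d{\left(M \right)} = -30 - 3 M$ ($d{\left(M \right)} = 3 \left(-10 - M\right) = -30 - 3 M$)
$a = - \frac{21}{2}$ ($a = 3 \left(6 \left(- \frac{1}{4}\right) + 4 \left(- \frac{1}{2}\right)\right) = 3 \left(- \frac{3}{2} - 2\right) = 3 \left(- \frac{7}{2}\right) = - \frac{21}{2} \approx -10.5$)
$T{\left(5,5 \right)} a + d{\left(-3 \right)} = \left(- \frac{1}{5}\right) \left(- \frac{21}{2}\right) - 21 = \frac{21}{10} + \left(-30 + 9\right) = \frac{21}{10} - 21 = - \frac{189}{10}$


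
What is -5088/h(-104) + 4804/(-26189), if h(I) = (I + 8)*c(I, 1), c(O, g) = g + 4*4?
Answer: 1306349/445213 ≈ 2.9342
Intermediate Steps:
c(O, g) = 16 + g (c(O, g) = g + 16 = 16 + g)
h(I) = 136 + 17*I (h(I) = (I + 8)*(16 + 1) = (8 + I)*17 = 136 + 17*I)
-5088/h(-104) + 4804/(-26189) = -5088/(136 + 17*(-104)) + 4804/(-26189) = -5088/(136 - 1768) + 4804*(-1/26189) = -5088/(-1632) - 4804/26189 = -5088*(-1/1632) - 4804/26189 = 53/17 - 4804/26189 = 1306349/445213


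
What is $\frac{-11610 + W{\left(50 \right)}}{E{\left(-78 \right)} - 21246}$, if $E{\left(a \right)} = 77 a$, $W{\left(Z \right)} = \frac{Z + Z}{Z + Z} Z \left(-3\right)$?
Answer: $\frac{980}{2271} \approx 0.43153$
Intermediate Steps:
$W{\left(Z \right)} = - 3 Z$ ($W{\left(Z \right)} = \frac{2 Z}{2 Z} Z \left(-3\right) = 2 Z \frac{1}{2 Z} Z \left(-3\right) = 1 Z \left(-3\right) = Z \left(-3\right) = - 3 Z$)
$\frac{-11610 + W{\left(50 \right)}}{E{\left(-78 \right)} - 21246} = \frac{-11610 - 150}{77 \left(-78\right) - 21246} = \frac{-11610 - 150}{-6006 - 21246} = - \frac{11760}{-27252} = \left(-11760\right) \left(- \frac{1}{27252}\right) = \frac{980}{2271}$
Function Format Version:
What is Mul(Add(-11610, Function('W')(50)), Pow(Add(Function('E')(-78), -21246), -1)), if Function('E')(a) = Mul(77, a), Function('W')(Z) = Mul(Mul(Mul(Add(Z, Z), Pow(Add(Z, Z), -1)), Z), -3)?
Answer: Rational(980, 2271) ≈ 0.43153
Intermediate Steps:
Function('W')(Z) = Mul(-3, Z) (Function('W')(Z) = Mul(Mul(Mul(Mul(2, Z), Pow(Mul(2, Z), -1)), Z), -3) = Mul(Mul(Mul(Mul(2, Z), Mul(Rational(1, 2), Pow(Z, -1))), Z), -3) = Mul(Mul(1, Z), -3) = Mul(Z, -3) = Mul(-3, Z))
Mul(Add(-11610, Function('W')(50)), Pow(Add(Function('E')(-78), -21246), -1)) = Mul(Add(-11610, Mul(-3, 50)), Pow(Add(Mul(77, -78), -21246), -1)) = Mul(Add(-11610, -150), Pow(Add(-6006, -21246), -1)) = Mul(-11760, Pow(-27252, -1)) = Mul(-11760, Rational(-1, 27252)) = Rational(980, 2271)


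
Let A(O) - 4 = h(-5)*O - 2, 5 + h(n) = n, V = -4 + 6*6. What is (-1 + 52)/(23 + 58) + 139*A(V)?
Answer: -1193437/27 ≈ -44201.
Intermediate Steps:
V = 32 (V = -4 + 36 = 32)
h(n) = -5 + n
A(O) = 2 - 10*O (A(O) = 4 + ((-5 - 5)*O - 2) = 4 + (-10*O - 2) = 4 + (-2 - 10*O) = 2 - 10*O)
(-1 + 52)/(23 + 58) + 139*A(V) = (-1 + 52)/(23 + 58) + 139*(2 - 10*32) = 51/81 + 139*(2 - 320) = 51*(1/81) + 139*(-318) = 17/27 - 44202 = -1193437/27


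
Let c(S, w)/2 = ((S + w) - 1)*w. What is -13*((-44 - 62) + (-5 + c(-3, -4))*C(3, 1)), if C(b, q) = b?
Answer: -923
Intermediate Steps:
c(S, w) = 2*w*(-1 + S + w) (c(S, w) = 2*(((S + w) - 1)*w) = 2*((-1 + S + w)*w) = 2*(w*(-1 + S + w)) = 2*w*(-1 + S + w))
-13*((-44 - 62) + (-5 + c(-3, -4))*C(3, 1)) = -13*((-44 - 62) + (-5 + 2*(-4)*(-1 - 3 - 4))*3) = -13*(-106 + (-5 + 2*(-4)*(-8))*3) = -13*(-106 + (-5 + 64)*3) = -13*(-106 + 59*3) = -13*(-106 + 177) = -13*71 = -923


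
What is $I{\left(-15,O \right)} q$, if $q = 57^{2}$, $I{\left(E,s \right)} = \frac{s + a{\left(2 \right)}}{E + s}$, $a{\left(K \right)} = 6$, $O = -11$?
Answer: $\frac{16245}{26} \approx 624.81$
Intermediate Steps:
$I{\left(E,s \right)} = \frac{6 + s}{E + s}$ ($I{\left(E,s \right)} = \frac{s + 6}{E + s} = \frac{6 + s}{E + s}$)
$q = 3249$
$I{\left(-15,O \right)} q = \frac{6 - 11}{-15 - 11} \cdot 3249 = \frac{1}{-26} \left(-5\right) 3249 = \left(- \frac{1}{26}\right) \left(-5\right) 3249 = \frac{5}{26} \cdot 3249 = \frac{16245}{26}$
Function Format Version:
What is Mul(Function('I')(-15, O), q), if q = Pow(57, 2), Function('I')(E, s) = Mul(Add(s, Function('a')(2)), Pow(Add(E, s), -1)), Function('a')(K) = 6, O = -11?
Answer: Rational(16245, 26) ≈ 624.81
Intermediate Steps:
Function('I')(E, s) = Mul(Pow(Add(E, s), -1), Add(6, s)) (Function('I')(E, s) = Mul(Add(s, 6), Pow(Add(E, s), -1)) = Mul(Add(6, s), Pow(Add(E, s), -1)) = Mul(Pow(Add(E, s), -1), Add(6, s)))
q = 3249
Mul(Function('I')(-15, O), q) = Mul(Mul(Pow(Add(-15, -11), -1), Add(6, -11)), 3249) = Mul(Mul(Pow(-26, -1), -5), 3249) = Mul(Mul(Rational(-1, 26), -5), 3249) = Mul(Rational(5, 26), 3249) = Rational(16245, 26)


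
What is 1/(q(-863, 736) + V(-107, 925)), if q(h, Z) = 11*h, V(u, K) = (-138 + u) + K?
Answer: -1/8813 ≈ -0.00011347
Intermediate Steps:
V(u, K) = -138 + K + u
1/(q(-863, 736) + V(-107, 925)) = 1/(11*(-863) + (-138 + 925 - 107)) = 1/(-9493 + 680) = 1/(-8813) = -1/8813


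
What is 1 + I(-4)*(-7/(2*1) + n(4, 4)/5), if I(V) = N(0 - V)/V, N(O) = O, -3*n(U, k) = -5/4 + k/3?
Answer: 811/180 ≈ 4.5056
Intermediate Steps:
n(U, k) = 5/12 - k/9 (n(U, k) = -(-5/4 + k/3)/3 = 5/12 - k/9)
I(V) = -1 (I(V) = (0 - V)/V = (-V)/V = -1)
1 + I(-4)*(-7/(2*1) + n(4, 4)/5) = 1 - (-7/(2*1) + (5/12 - ⅑*4)/5) = 1 - (-7/2 + (5/12 - 4/9)*(⅕)) = 1 - (-7*½ - 1/36*⅕) = 1 - (-7/2 - 1/180) = 1 - 1*(-631/180) = 1 + 631/180 = 811/180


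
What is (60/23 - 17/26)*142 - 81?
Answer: 58780/299 ≈ 196.59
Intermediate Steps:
(60/23 - 17/26)*142 - 81 = (1169/598)*142 - 81 = 82999/299 - 81 = 58780/299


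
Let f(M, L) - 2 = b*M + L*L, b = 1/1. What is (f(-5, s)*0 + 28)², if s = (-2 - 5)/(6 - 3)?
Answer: 784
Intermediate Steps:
b = 1
s = -7/3 ≈ -2.3333
f(M, L) = 2 + M + L² (f(M, L) = 2 + (1*M + L*L) = 2 + (M + L²) = 2 + M + L²)
(f(-5, s)*0 + 28)² = ((2 - 5 + (-7/3)²)*0 + 28)² = ((2 - 5 + 49/9)*0 + 28)² = ((22/9)*0 + 28)² = (0 + 28)² = 28² = 784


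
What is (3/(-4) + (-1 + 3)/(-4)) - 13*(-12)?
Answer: 619/4 ≈ 154.75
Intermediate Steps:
(3/(-4) + (-1 + 3)/(-4)) - 13*(-12) = (3*(-1/4) + 2*(-1/4)) + 156 = (-3/4 - 1/2) + 156 = -5/4 + 156 = 619/4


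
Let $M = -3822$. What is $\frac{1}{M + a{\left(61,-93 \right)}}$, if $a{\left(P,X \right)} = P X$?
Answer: $- \frac{1}{9495} \approx -0.00010532$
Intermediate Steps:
$\frac{1}{M + a{\left(61,-93 \right)}} = \frac{1}{-3822 + 61 \left(-93\right)} = \frac{1}{-3822 - 5673} = \frac{1}{-9495} = - \frac{1}{9495}$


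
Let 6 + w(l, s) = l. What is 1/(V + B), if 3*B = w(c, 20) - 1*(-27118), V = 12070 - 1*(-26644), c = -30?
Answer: 3/143224 ≈ 2.0946e-5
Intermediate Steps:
w(l, s) = -6 + l
V = 38714 (V = 12070 + 26644 = 38714)
B = 27082/3 (B = ((-6 - 30) - 1*(-27118))/3 = (-36 + 27118)/3 = (1/3)*27082 = 27082/3 ≈ 9027.3)
1/(V + B) = 1/(38714 + 27082/3) = 1/(143224/3) = 3/143224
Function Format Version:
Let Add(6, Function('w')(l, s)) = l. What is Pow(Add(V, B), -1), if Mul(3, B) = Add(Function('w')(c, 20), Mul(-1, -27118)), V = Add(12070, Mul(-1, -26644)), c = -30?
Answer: Rational(3, 143224) ≈ 2.0946e-5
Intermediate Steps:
Function('w')(l, s) = Add(-6, l)
V = 38714 (V = Add(12070, 26644) = 38714)
B = Rational(27082, 3) (B = Mul(Rational(1, 3), Add(Add(-6, -30), Mul(-1, -27118))) = Mul(Rational(1, 3), Add(-36, 27118)) = Mul(Rational(1, 3), 27082) = Rational(27082, 3) ≈ 9027.3)
Pow(Add(V, B), -1) = Pow(Add(38714, Rational(27082, 3)), -1) = Pow(Rational(143224, 3), -1) = Rational(3, 143224)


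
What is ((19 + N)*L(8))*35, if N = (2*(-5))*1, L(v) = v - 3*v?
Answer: -5040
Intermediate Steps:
L(v) = -2*v
N = -10 (N = -10*1 = -10)
((19 + N)*L(8))*35 = ((19 - 10)*(-2*8))*35 = (9*(-16))*35 = -144*35 = -5040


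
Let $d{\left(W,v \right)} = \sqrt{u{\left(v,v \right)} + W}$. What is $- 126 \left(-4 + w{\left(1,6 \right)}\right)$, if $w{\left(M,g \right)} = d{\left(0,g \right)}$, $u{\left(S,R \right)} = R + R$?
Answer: $504 - 252 \sqrt{3} \approx 67.523$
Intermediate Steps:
$u{\left(S,R \right)} = 2 R$
$d{\left(W,v \right)} = \sqrt{W + 2 v}$ ($d{\left(W,v \right)} = \sqrt{2 v + W} = \sqrt{W + 2 v}$)
$w{\left(M,g \right)} = \sqrt{2} \sqrt{g}$ ($w{\left(M,g \right)} = \sqrt{0 + 2 g} = \sqrt{2 g} = \sqrt{2} \sqrt{g}$)
$- 126 \left(-4 + w{\left(1,6 \right)}\right) = - 126 \left(-4 + \sqrt{2} \sqrt{6}\right) = - 126 \left(-4 + 2 \sqrt{3}\right) = 504 - 252 \sqrt{3}$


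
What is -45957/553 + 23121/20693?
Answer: -938202288/11443229 ≈ -81.988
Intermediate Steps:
-45957/553 + 23121/20693 = -938202288/11443229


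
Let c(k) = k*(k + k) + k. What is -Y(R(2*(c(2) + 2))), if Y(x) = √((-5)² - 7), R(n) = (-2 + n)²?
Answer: -3*√2 ≈ -4.2426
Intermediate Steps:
c(k) = k + 2*k² (c(k) = k*(2*k) + k = 2*k² + k = k + 2*k²)
Y(x) = 3*√2 (Y(x) = √(25 - 7) = √18 = 3*√2)
-Y(R(2*(c(2) + 2))) = -3*√2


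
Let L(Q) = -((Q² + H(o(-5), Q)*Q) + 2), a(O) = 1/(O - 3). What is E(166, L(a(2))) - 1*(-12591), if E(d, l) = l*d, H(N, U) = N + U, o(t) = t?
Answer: 11097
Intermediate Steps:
a(O) = 1/(-3 + O)
L(Q) = -2 - Q² - Q*(-5 + Q) (L(Q) = -((Q² + (-5 + Q)*Q) + 2) = -((Q² + Q*(-5 + Q)) + 2) = -(2 + Q² + Q*(-5 + Q)) = -2 - Q² - Q*(-5 + Q))
E(d, l) = d*l
E(166, L(a(2))) - 1*(-12591) = 166*(-2 - 2/(-3 + 2)² + 5/(-3 + 2)) - 1*(-12591) = 166*(-2 - 2*(1/(-1))² + 5/(-1)) + 12591 = 166*(-2 - 2*(-1)² + 5*(-1)) + 12591 = 166*(-2 - 2*1 - 5) + 12591 = 166*(-2 - 2 - 5) + 12591 = 166*(-9) + 12591 = -1494 + 12591 = 11097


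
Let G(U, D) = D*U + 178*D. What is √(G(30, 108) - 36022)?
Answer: I*√13558 ≈ 116.44*I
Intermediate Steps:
G(U, D) = 178*D + D*U
√(G(30, 108) - 36022) = √(108*(178 + 30) - 36022) = √(108*208 - 36022) = √(22464 - 36022) = √(-13558) = I*√13558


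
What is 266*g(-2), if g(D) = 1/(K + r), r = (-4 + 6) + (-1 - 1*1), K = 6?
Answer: 133/3 ≈ 44.333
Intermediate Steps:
r = 0 (r = 2 + (-1 - 1) = 2 - 2 = 0)
g(D) = ⅙ (g(D) = 1/(6 + 0) = 1/6 = ⅙)
266*g(-2) = 266*(⅙) = 133/3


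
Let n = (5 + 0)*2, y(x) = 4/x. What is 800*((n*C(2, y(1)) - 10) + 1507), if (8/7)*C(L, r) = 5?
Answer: 1232600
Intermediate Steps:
n = 10 (n = 5*2 = 10)
C(L, r) = 35/8 (C(L, r) = (7/8)*5 = 35/8)
800*((n*C(2, y(1)) - 10) + 1507) = 800*((10*(35/8) - 10) + 1507) = 800*((175/4 - 10) + 1507) = 800*(135/4 + 1507) = 800*(6163/4) = 1232600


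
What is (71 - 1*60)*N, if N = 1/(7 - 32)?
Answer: -11/25 ≈ -0.44000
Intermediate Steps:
N = -1/25 (N = 1/(-25) = -1/25 ≈ -0.040000)
(71 - 1*60)*N = (71 - 1*60)*(-1/25) = (71 - 60)*(-1/25) = 11*(-1/25) = -11/25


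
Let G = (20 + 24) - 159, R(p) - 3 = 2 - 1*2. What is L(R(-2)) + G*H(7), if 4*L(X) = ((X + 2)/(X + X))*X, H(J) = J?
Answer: -6435/8 ≈ -804.38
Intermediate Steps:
R(p) = 3 (R(p) = 3 + (2 - 1*2) = 3 + (2 - 2) = 3 + 0 = 3)
L(X) = ¼ + X/8 (L(X) = (((X + 2)/(X + X))*X)/4 = (((2 + X)/((2*X)))*X)/4 = (((2 + X)*(1/(2*X)))*X)/4 = (((2 + X)/(2*X))*X)/4 = (1 + X/2)/4 = ¼ + X/8)
G = -115 (G = 44 - 159 = -115)
L(R(-2)) + G*H(7) = (¼ + (⅛)*3) - 115*7 = (¼ + 3/8) - 805 = 5/8 - 805 = -6435/8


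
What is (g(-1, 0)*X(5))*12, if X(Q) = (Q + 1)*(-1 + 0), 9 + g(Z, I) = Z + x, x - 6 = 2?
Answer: 144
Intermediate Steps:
x = 8 (x = 6 + 2 = 8)
g(Z, I) = -1 + Z (g(Z, I) = -9 + (Z + 8) = -9 + (8 + Z) = -1 + Z)
X(Q) = -1 - Q (X(Q) = (1 + Q)*(-1) = -1 - Q)
(g(-1, 0)*X(5))*12 = ((-1 - 1)*(-1 - 1*5))*12 = -2*(-1 - 5)*12 = -2*(-6)*12 = 12*12 = 144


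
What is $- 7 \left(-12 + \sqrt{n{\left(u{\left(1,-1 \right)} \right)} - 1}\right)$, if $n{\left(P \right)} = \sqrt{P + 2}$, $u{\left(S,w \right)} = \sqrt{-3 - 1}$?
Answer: $84 - 7 \sqrt{-1 + \sqrt{2} \sqrt{1 + i}} \approx 78.137 - 2.6896 i$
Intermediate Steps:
$u{\left(S,w \right)} = 2 i$ ($u{\left(S,w \right)} = \sqrt{-4} = 2 i$)
$n{\left(P \right)} = \sqrt{2 + P}$
$- 7 \left(-12 + \sqrt{n{\left(u{\left(1,-1 \right)} \right)} - 1}\right) = - 7 \left(-12 + \sqrt{\sqrt{2 + 2 i} - 1}\right) = - 7 \left(-12 + \sqrt{-1 + \sqrt{2 + 2 i}}\right) = 84 - 7 \sqrt{-1 + \sqrt{2 + 2 i}}$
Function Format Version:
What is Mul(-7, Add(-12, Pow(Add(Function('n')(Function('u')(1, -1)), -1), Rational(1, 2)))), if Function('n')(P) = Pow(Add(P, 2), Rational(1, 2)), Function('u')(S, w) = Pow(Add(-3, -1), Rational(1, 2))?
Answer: Add(84, Mul(-7, Pow(Add(-1, Mul(Pow(2, Rational(1, 2)), Pow(Add(1, I), Rational(1, 2)))), Rational(1, 2)))) ≈ Add(78.137, Mul(-2.6896, I))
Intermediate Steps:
Function('u')(S, w) = Mul(2, I) (Function('u')(S, w) = Pow(-4, Rational(1, 2)) = Mul(2, I))
Function('n')(P) = Pow(Add(2, P), Rational(1, 2))
Mul(-7, Add(-12, Pow(Add(Function('n')(Function('u')(1, -1)), -1), Rational(1, 2)))) = Mul(-7, Add(-12, Pow(Add(Pow(Add(2, Mul(2, I)), Rational(1, 2)), -1), Rational(1, 2)))) = Mul(-7, Add(-12, Pow(Add(-1, Pow(Add(2, Mul(2, I)), Rational(1, 2))), Rational(1, 2)))) = Add(84, Mul(-7, Pow(Add(-1, Pow(Add(2, Mul(2, I)), Rational(1, 2))), Rational(1, 2))))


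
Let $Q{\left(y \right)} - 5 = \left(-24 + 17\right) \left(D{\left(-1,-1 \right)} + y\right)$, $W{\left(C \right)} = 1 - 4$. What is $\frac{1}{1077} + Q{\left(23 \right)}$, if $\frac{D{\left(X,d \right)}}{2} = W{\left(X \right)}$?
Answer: $- \frac{122777}{1077} \approx -114.0$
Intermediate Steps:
$W{\left(C \right)} = -3$
$D{\left(X,d \right)} = -6$ ($D{\left(X,d \right)} = 2 \left(-3\right) = -6$)
$Q{\left(y \right)} = 47 - 7 y$ ($Q{\left(y \right)} = 5 + \left(-24 + 17\right) \left(-6 + y\right) = 5 - 7 \left(-6 + y\right) = 5 - \left(-42 + 7 y\right) = 47 - 7 y$)
$\frac{1}{1077} + Q{\left(23 \right)} = \frac{1}{1077} + \left(47 - 161\right) = \frac{1}{1077} - 114 = - \frac{122777}{1077}$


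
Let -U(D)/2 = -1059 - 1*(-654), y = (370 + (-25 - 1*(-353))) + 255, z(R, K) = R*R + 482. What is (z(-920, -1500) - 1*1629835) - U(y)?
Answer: -783763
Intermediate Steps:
z(R, K) = 482 + R**2 (z(R, K) = R**2 + 482 = 482 + R**2)
y = 953 (y = (370 + (-25 + 353)) + 255 = (370 + 328) + 255 = 698 + 255 = 953)
U(D) = 810 (U(D) = -2*(-1059 - 1*(-654)) = -2*(-1059 + 654) = -2*(-405) = 810)
(z(-920, -1500) - 1*1629835) - U(y) = ((482 + (-920)**2) - 1*1629835) - 1*810 = ((482 + 846400) - 1629835) - 810 = (846882 - 1629835) - 810 = -782953 - 810 = -783763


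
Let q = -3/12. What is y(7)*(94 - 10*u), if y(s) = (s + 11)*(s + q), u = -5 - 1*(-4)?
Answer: 12636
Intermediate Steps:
q = -¼ (q = -3*1/12 = -¼ ≈ -0.25000)
u = -1 (u = -5 + 4 = -1)
y(s) = (11 + s)*(-¼ + s) (y(s) = (s + 11)*(s - ¼) = (11 + s)*(-¼ + s))
y(7)*(94 - 10*u) = (-11/4 + 7² + (43/4)*7)*(94 - 10*(-1)) = (-11/4 + 49 + 301/4)*(94 + 10) = (243/2)*104 = 12636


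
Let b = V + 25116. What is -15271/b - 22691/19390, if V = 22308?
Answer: -686101337/459775680 ≈ -1.4923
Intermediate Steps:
b = 47424 (b = 22308 + 25116 = 47424)
-15271/b - 22691/19390 = -15271/47424 - 22691/19390 = -686101337/459775680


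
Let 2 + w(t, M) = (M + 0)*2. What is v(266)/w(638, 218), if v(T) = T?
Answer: 19/31 ≈ 0.61290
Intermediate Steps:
w(t, M) = -2 + 2*M (w(t, M) = -2 + (M + 0)*2 = -2 + M*2 = -2 + 2*M)
v(266)/w(638, 218) = 266/(-2 + 2*218) = 266/(-2 + 436) = 266/434 = 266*(1/434) = 19/31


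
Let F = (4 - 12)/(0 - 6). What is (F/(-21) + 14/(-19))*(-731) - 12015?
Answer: -13681657/1197 ≈ -11430.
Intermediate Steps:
F = 4/3 (F = -8/(-6) = -8*(-⅙) = 4/3 ≈ 1.3333)
(F/(-21) + 14/(-19))*(-731) - 12015 = ((4/3)/(-21) + 14/(-19))*(-731) - 12015 = ((4/3)*(-1/21) + 14*(-1/19))*(-731) - 12015 = (-4/63 - 14/19)*(-731) - 12015 = -958/1197*(-731) - 12015 = 700298/1197 - 12015 = -13681657/1197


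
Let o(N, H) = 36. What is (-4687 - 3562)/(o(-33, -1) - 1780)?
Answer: 8249/1744 ≈ 4.7299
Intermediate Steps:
(-4687 - 3562)/(o(-33, -1) - 1780) = (-4687 - 3562)/(36 - 1780) = -8249/(-1744) = -8249*(-1/1744) = 8249/1744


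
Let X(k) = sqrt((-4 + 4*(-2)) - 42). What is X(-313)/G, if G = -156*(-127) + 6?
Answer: I*sqrt(6)/6606 ≈ 0.0003708*I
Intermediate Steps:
G = 19818 (G = 19812 + 6 = 19818)
X(k) = 3*I*sqrt(6) (X(k) = sqrt((-4 - 8) - 42) = sqrt(-12 - 42) = sqrt(-54) = 3*I*sqrt(6))
X(-313)/G = (3*I*sqrt(6))/19818 = (3*I*sqrt(6))*(1/19818) = I*sqrt(6)/6606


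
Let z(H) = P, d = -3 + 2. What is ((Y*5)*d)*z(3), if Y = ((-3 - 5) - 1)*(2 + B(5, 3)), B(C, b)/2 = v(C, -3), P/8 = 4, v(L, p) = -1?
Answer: 0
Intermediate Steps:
P = 32 (P = 8*4 = 32)
d = -1
z(H) = 32
B(C, b) = -2 (B(C, b) = 2*(-1) = -2)
Y = 0 (Y = ((-3 - 5) - 1)*(2 - 2) = (-8 - 1)*0 = -9*0 = 0)
((Y*5)*d)*z(3) = ((0*5)*(-1))*32 = (0*(-1))*32 = 0*32 = 0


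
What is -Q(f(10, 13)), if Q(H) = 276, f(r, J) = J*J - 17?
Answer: -276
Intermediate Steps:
f(r, J) = -17 + J² (f(r, J) = J² - 17 = -17 + J²)
-Q(f(10, 13)) = -1*276 = -276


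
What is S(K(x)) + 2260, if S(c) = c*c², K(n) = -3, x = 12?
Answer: 2233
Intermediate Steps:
S(c) = c³
S(K(x)) + 2260 = (-3)³ + 2260 = -27 + 2260 = 2233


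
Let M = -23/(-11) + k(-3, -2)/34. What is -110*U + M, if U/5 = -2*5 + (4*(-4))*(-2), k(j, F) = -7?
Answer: -4524695/374 ≈ -12098.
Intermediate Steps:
U = 110 (U = 5*(-2*5 + (4*(-4))*(-2)) = 5*(-10 - 16*(-2)) = 5*(-10 + 32) = 5*22 = 110)
M = 705/374 (M = -23/(-11) - 7/34 = -23*(-1/11) - 7*1/34 = 23/11 - 7/34 = 705/374 ≈ 1.8850)
-110*U + M = -110*110 + 705/374 = -12100 + 705/374 = -4524695/374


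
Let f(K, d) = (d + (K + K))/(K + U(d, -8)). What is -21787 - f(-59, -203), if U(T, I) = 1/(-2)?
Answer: -2593295/119 ≈ -21792.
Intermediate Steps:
U(T, I) = -1/2
f(K, d) = (d + 2*K)/(-1/2 + K) (f(K, d) = (d + (K + K))/(K - 1/2) = (d + 2*K)/(-1/2 + K))
-21787 - f(-59, -203) = -21787 - 2*(-203 + 2*(-59))/(-1 + 2*(-59)) = -21787 - 2*(-203 - 118)/(-1 - 118) = -21787 - 2*(-321)/(-119) = -21787 - 2*(-1)*(-321)/119 = -21787 - 1*642/119 = -21787 - 642/119 = -2593295/119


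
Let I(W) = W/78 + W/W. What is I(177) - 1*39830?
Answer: -1035495/26 ≈ -39827.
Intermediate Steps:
I(W) = 1 + W/78 (I(W) = W*(1/78) + 1 = W/78 + 1 = 1 + W/78)
I(177) - 1*39830 = (1 + (1/78)*177) - 1*39830 = (1 + 59/26) - 39830 = 85/26 - 39830 = -1035495/26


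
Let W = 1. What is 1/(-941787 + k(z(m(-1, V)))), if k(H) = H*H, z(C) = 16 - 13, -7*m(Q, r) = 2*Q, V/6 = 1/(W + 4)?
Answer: -1/941778 ≈ -1.0618e-6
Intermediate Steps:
V = 6/5 (V = 6/(1 + 4) = 6/5 ≈ 1.2000)
m(Q, r) = -2*Q/7
z(C) = 3
k(H) = H²
1/(-941787 + k(z(m(-1, V)))) = 1/(-941787 + 3²) = 1/(-941787 + 9) = 1/(-941778) = -1/941778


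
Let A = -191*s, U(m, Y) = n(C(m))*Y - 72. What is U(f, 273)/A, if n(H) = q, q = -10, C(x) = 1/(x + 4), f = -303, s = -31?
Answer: -2802/5921 ≈ -0.47323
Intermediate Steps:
C(x) = 1/(4 + x)
n(H) = -10
U(m, Y) = -72 - 10*Y (U(m, Y) = -10*Y - 72 = -72 - 10*Y)
A = 5921 (A = -191*(-31) = 5921)
U(f, 273)/A = (-72 - 10*273)/5921 = (-72 - 2730)*(1/5921) = -2802*1/5921 = -2802/5921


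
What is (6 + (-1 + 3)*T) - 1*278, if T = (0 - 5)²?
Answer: -222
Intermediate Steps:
T = 25 (T = (-5)² = 25)
(6 + (-1 + 3)*T) - 1*278 = (6 + (-1 + 3)*25) - 1*278 = (6 + 2*25) - 278 = (6 + 50) - 278 = 56 - 278 = -222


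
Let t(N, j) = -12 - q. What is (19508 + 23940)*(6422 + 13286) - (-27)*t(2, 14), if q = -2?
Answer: 856272914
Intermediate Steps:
t(N, j) = -10 (t(N, j) = -12 - 1*(-2) = -12 + 2 = -10)
(19508 + 23940)*(6422 + 13286) - (-27)*t(2, 14) = (19508 + 23940)*(6422 + 13286) - (-27)*(-10) = 43448*19708 - 1*270 = 856273184 - 270 = 856272914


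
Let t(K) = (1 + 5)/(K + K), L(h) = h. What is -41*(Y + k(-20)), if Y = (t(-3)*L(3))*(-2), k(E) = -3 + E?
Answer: 697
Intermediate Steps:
t(K) = 3/K (t(K) = 6/((2*K)) = 6*(1/(2*K)) = 3/K)
Y = 6 (Y = ((3/(-3))*3)*(-2) = ((3*(-1/3))*3)*(-2) = -1*3*(-2) = -3*(-2) = 6)
-41*(Y + k(-20)) = -41*(6 + (-3 - 20)) = -41*(6 - 23) = -41*(-17) = 697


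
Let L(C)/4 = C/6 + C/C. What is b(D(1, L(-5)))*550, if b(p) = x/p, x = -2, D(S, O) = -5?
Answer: 220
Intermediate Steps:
L(C) = 4 + 2*C/3 (L(C) = 4*(C/6 + C/C) = 4*(C*(1/6) + 1) = 4*(C/6 + 1) = 4*(1 + C/6) = 4 + 2*C/3)
b(p) = -2/p
b(D(1, L(-5)))*550 = -2/(-5)*550 = -2*(-1/5)*550 = (2/5)*550 = 220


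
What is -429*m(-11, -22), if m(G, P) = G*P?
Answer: -103818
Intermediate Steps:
-429*m(-11, -22) = -(-4719)*(-22) = -429*242 = -103818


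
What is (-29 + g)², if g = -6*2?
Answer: 1681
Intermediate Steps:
g = -12
(-29 + g)² = (-29 - 12)² = (-41)² = 1681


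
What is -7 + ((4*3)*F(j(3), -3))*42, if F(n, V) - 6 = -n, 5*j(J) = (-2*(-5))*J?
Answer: -7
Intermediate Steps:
j(J) = 2*J (j(J) = ((-2*(-5))*J)/5 = (10*J)/5 = 2*J)
F(n, V) = 6 - n
-7 + ((4*3)*F(j(3), -3))*42 = -7 + ((4*3)*(6 - 2*3))*42 = -7 + (12*(6 - 1*6))*42 = -7 + (12*(6 - 6))*42 = -7 + (12*0)*42 = -7 + 0*42 = -7 + 0 = -7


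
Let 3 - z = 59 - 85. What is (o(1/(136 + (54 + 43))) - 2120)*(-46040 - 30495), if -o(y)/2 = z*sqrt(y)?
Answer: 162254200 + 4439030*sqrt(233)/233 ≈ 1.6254e+8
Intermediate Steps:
z = 29 (z = 3 - (59 - 85) = 3 - 1*(-26) = 3 + 26 = 29)
o(y) = -58*sqrt(y)
(o(1/(136 + (54 + 43))) - 2120)*(-46040 - 30495) = (-58/sqrt(136 + (54 + 43)) - 2120)*(-46040 - 30495) = (-58/sqrt(136 + 97) - 2120)*(-76535) = (-58*sqrt(233)/233 - 2120)*(-76535) = (-2120 - 58*sqrt(233)/233)*(-76535) = 162254200 + 4439030*sqrt(233)/233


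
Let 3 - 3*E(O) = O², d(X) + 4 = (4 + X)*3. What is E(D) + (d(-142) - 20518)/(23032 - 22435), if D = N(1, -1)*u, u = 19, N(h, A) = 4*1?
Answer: -389921/199 ≈ -1959.4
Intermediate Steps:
N(h, A) = 4
D = 76 (D = 4*19 = 76)
d(X) = 8 + 3*X (d(X) = -4 + (4 + X)*3 = -4 + (12 + 3*X) = 8 + 3*X)
E(O) = 1 - O²/3
E(D) + (d(-142) - 20518)/(23032 - 22435) = (1 - ⅓*76²) + ((8 + 3*(-142)) - 20518)/(23032 - 22435) = (1 - ⅓*5776) + ((8 - 426) - 20518)/597 = (1 - 5776/3) + (-418 - 20518)*(1/597) = -5773/3 - 20936*1/597 = -5773/3 - 20936/597 = -389921/199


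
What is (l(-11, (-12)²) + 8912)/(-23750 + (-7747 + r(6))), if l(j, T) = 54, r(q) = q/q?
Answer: -4483/15748 ≈ -0.28467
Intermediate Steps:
r(q) = 1
(l(-11, (-12)²) + 8912)/(-23750 + (-7747 + r(6))) = (54 + 8912)/(-23750 + (-7747 + 1)) = 8966/(-23750 - 7746) = 8966/(-31496) = 8966*(-1/31496) = -4483/15748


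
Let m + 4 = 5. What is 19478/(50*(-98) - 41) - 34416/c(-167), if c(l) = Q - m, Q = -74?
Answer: 56196202/123525 ≈ 454.94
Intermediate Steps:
m = 1 (m = -4 + 5 = 1)
c(l) = -75 (c(l) = -74 - 1*1 = -74 - 1 = -75)
19478/(50*(-98) - 41) - 34416/c(-167) = 19478/(50*(-98) - 41) - 34416/(-75) = 19478/(-4900 - 41) - 34416*(-1/75) = 19478/(-4941) + 11472/25 = 19478*(-1/4941) + 11472/25 = -19478/4941 + 11472/25 = 56196202/123525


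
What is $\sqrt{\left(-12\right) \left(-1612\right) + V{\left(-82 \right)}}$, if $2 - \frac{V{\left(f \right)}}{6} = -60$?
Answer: $2 \sqrt{4929} \approx 140.41$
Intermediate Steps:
$V{\left(f \right)} = 372$ ($V{\left(f \right)} = 12 - -360 = 12 + 360 = 372$)
$\sqrt{\left(-12\right) \left(-1612\right) + V{\left(-82 \right)}} = \sqrt{\left(-12\right) \left(-1612\right) + 372} = \sqrt{19344 + 372} = \sqrt{19716} = 2 \sqrt{4929}$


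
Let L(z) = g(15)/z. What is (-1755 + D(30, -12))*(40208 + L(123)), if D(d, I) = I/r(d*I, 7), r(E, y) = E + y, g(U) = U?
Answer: -1021271139099/14473 ≈ -7.0564e+7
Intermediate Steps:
L(z) = 15/z
D(d, I) = I/(7 + I*d) (D(d, I) = I/(d*I + 7) = I/(I*d + 7) = I/(7 + I*d))
(-1755 + D(30, -12))*(40208 + L(123)) = (-1755 - 12/(7 - 12*30))*(40208 + 15/123) = (-1755 - 12/(7 - 360))*(40208 + 15*(1/123)) = (-1755 - 12/(-353))*(40208 + 5/41) = (-1755 - 12*(-1/353))*(1648533/41) = (-1755 + 12/353)*(1648533/41) = -619503/353*1648533/41 = -1021271139099/14473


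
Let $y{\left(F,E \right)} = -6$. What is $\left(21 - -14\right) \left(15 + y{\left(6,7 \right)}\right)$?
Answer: $315$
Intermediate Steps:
$\left(21 - -14\right) \left(15 + y{\left(6,7 \right)}\right) = \left(21 - -14\right) \left(15 - 6\right) = \left(21 + 14\right) 9 = 35 \cdot 9 = 315$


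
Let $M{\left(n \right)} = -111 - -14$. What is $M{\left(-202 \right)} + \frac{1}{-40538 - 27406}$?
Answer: $- \frac{6590569}{67944} \approx -97.0$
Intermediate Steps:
$M{\left(n \right)} = -97$ ($M{\left(n \right)} = -111 + 14 = -97$)
$M{\left(-202 \right)} + \frac{1}{-40538 - 27406} = -97 + \frac{1}{-40538 - 27406} = -97 + \frac{1}{-67944} = -97 - \frac{1}{67944} = - \frac{6590569}{67944}$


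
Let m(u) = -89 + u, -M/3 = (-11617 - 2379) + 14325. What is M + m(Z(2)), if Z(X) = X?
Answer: -1074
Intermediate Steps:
M = -987 (M = -3*((-11617 - 2379) + 14325) = -3*(-13996 + 14325) = -3*329 = -987)
M + m(Z(2)) = -987 + (-89 + 2) = -987 - 87 = -1074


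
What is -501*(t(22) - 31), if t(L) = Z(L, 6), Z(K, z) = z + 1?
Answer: 12024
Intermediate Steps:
Z(K, z) = 1 + z
t(L) = 7 (t(L) = 1 + 6 = 7)
-501*(t(22) - 31) = -501*(7 - 31) = -501*(-24) = 12024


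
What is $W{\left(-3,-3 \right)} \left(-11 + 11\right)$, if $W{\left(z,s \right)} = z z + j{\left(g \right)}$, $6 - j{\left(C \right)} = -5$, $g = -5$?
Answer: $0$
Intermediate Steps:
$j{\left(C \right)} = 11$ ($j{\left(C \right)} = 6 - -5 = 6 + 5 = 11$)
$W{\left(z,s \right)} = 11 + z^{2}$ ($W{\left(z,s \right)} = z z + 11 = z^{2} + 11 = 11 + z^{2}$)
$W{\left(-3,-3 \right)} \left(-11 + 11\right) = \left(11 + \left(-3\right)^{2}\right) \left(-11 + 11\right) = \left(11 + 9\right) 0 = 20 \cdot 0 = 0$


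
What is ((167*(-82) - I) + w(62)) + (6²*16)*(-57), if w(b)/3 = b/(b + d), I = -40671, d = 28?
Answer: -87794/15 ≈ -5852.9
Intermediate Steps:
w(b) = 3*b/(28 + b) (w(b) = 3*(b/(b + 28)) = 3*(b/(28 + b)) = 3*b/(28 + b))
((167*(-82) - I) + w(62)) + (6²*16)*(-57) = ((167*(-82) - 1*(-40671)) + 3*62/(28 + 62)) + (6²*16)*(-57) = ((-13694 + 40671) + 3*62/90) + (36*16)*(-57) = (26977 + 3*62*(1/90)) + 576*(-57) = (26977 + 31/15) - 32832 = 404686/15 - 32832 = -87794/15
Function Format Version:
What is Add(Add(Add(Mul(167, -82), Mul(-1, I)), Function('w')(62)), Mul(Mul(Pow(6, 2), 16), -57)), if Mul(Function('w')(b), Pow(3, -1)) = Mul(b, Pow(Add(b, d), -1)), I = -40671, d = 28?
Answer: Rational(-87794, 15) ≈ -5852.9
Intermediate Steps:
Function('w')(b) = Mul(3, b, Pow(Add(28, b), -1)) (Function('w')(b) = Mul(3, Mul(b, Pow(Add(b, 28), -1))) = Mul(3, Mul(b, Pow(Add(28, b), -1))) = Mul(3, b, Pow(Add(28, b), -1)))
Add(Add(Add(Mul(167, -82), Mul(-1, I)), Function('w')(62)), Mul(Mul(Pow(6, 2), 16), -57)) = Add(Add(Add(Mul(167, -82), Mul(-1, -40671)), Mul(3, 62, Pow(Add(28, 62), -1))), Mul(Mul(Pow(6, 2), 16), -57)) = Add(Add(Add(-13694, 40671), Mul(3, 62, Pow(90, -1))), Mul(Mul(36, 16), -57)) = Add(Add(26977, Mul(3, 62, Rational(1, 90))), Mul(576, -57)) = Add(Add(26977, Rational(31, 15)), -32832) = Add(Rational(404686, 15), -32832) = Rational(-87794, 15)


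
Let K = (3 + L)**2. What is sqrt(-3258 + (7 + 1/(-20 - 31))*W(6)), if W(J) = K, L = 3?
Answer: I*sqrt(868938)/17 ≈ 54.833*I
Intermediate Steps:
K = 36 (K = (3 + 3)**2 = 6**2 = 36)
W(J) = 36
sqrt(-3258 + (7 + 1/(-20 - 31))*W(6)) = sqrt(-3258 + (7 + 1/(-20 - 31))*36) = sqrt(-3258 + (7 + 1/(-51))*36) = sqrt(-3258 + (7 - 1/51)*36) = sqrt(-3258 + (356/51)*36) = sqrt(-3258 + 4272/17) = sqrt(-51114/17) = I*sqrt(868938)/17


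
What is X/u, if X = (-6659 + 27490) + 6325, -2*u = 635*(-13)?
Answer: 54312/8255 ≈ 6.5793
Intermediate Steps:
u = 8255/2 (u = -635*(-13)/2 = -½*(-8255) = 8255/2 ≈ 4127.5)
X = 27156 (X = 20831 + 6325 = 27156)
X/u = 27156/(8255/2) = 27156*(2/8255) = 54312/8255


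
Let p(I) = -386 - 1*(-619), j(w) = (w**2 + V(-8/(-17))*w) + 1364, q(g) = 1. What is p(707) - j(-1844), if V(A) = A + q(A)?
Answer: -57778839/17 ≈ -3.3988e+6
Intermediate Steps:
V(A) = 1 + A (V(A) = A + 1 = 1 + A)
j(w) = 1364 + w**2 + 25*w/17 (j(w) = (w**2 + (1 - 8/(-17))*w) + 1364 = (w**2 + (1 - 8*(-1/17))*w) + 1364 = (w**2 + (1 + 8/17)*w) + 1364 = (w**2 + 25*w/17) + 1364 = 1364 + w**2 + 25*w/17)
p(I) = 233 (p(I) = -386 + 619 = 233)
p(707) - j(-1844) = 233 - (1364 + (-1844)**2 + (25/17)*(-1844)) = 233 - (1364 + 3400336 - 46100/17) = 233 - 1*57782800/17 = 233 - 57782800/17 = -57778839/17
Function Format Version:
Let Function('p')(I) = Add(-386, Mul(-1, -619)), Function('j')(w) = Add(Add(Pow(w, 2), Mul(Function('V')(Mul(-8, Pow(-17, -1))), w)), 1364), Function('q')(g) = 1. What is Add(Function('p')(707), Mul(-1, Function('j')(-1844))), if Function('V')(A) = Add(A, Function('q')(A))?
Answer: Rational(-57778839, 17) ≈ -3.3988e+6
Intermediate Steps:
Function('V')(A) = Add(1, A) (Function('V')(A) = Add(A, 1) = Add(1, A))
Function('j')(w) = Add(1364, Pow(w, 2), Mul(Rational(25, 17), w)) (Function('j')(w) = Add(Add(Pow(w, 2), Mul(Add(1, Mul(-8, Pow(-17, -1))), w)), 1364) = Add(Add(Pow(w, 2), Mul(Add(1, Mul(-8, Rational(-1, 17))), w)), 1364) = Add(Add(Pow(w, 2), Mul(Add(1, Rational(8, 17)), w)), 1364) = Add(Add(Pow(w, 2), Mul(Rational(25, 17), w)), 1364) = Add(1364, Pow(w, 2), Mul(Rational(25, 17), w)))
Function('p')(I) = 233 (Function('p')(I) = Add(-386, 619) = 233)
Add(Function('p')(707), Mul(-1, Function('j')(-1844))) = Add(233, Mul(-1, Add(1364, Pow(-1844, 2), Mul(Rational(25, 17), -1844)))) = Add(233, Mul(-1, Add(1364, 3400336, Rational(-46100, 17)))) = Add(233, Mul(-1, Rational(57782800, 17))) = Add(233, Rational(-57782800, 17)) = Rational(-57778839, 17)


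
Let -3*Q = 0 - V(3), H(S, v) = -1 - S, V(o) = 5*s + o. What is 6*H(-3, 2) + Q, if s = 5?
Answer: 64/3 ≈ 21.333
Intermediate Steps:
V(o) = 25 + o (V(o) = 5*5 + o = 25 + o)
Q = 28/3 (Q = -(0 - (25 + 3))/3 = -(0 - 1*28)/3 = -(0 - 28)/3 = -1/3*(-28) = 28/3 ≈ 9.3333)
6*H(-3, 2) + Q = 6*(-1 - 1*(-3)) + 28/3 = 6*(-1 + 3) + 28/3 = 6*2 + 28/3 = 12 + 28/3 = 64/3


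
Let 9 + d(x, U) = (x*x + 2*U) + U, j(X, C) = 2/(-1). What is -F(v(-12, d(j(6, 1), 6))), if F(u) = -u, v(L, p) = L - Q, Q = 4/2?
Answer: -14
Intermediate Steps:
j(X, C) = -2 (j(X, C) = 2*(-1) = -2)
Q = 2 (Q = 4*(½) = 2)
d(x, U) = -9 + x² + 3*U (d(x, U) = -9 + ((x*x + 2*U) + U) = -9 + ((x² + 2*U) + U) = -9 + (x² + 3*U) = -9 + x² + 3*U)
v(L, p) = -2 + L (v(L, p) = L - 1*2 = L - 2 = -2 + L)
-F(v(-12, d(j(6, 1), 6))) = -(-1)*(-2 - 12) = -(-1)*(-14) = -1*14 = -14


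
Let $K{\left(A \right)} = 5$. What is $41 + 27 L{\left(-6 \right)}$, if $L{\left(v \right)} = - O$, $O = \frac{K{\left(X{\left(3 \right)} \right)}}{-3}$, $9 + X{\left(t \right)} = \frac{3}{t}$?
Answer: $86$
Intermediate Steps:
$X{\left(t \right)} = -9 + \frac{3}{t}$
$O = - \frac{5}{3}$ ($O = \frac{5}{-3} = 5 \left(- \frac{1}{3}\right) = - \frac{5}{3} \approx -1.6667$)
$L{\left(v \right)} = \frac{5}{3}$ ($L{\left(v \right)} = \left(-1\right) \left(- \frac{5}{3}\right) = \frac{5}{3}$)
$41 + 27 L{\left(-6 \right)} = 41 + 27 \cdot \frac{5}{3} = 41 + 45 = 86$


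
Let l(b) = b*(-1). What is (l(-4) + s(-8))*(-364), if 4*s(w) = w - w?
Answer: -1456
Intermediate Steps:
l(b) = -b
s(w) = 0 (s(w) = (w - w)/4 = (¼)*0 = 0)
(l(-4) + s(-8))*(-364) = (-1*(-4) + 0)*(-364) = (4 + 0)*(-364) = 4*(-364) = -1456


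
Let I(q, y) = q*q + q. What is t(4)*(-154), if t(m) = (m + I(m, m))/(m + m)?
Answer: -462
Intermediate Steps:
I(q, y) = q + q**2 (I(q, y) = q**2 + q = q + q**2)
t(m) = (m + m*(1 + m))/(2*m) (t(m) = (m + m*(1 + m))/(m + m) = (m + m*(1 + m))/((2*m)) = (m + m*(1 + m))*(1/(2*m)) = (m + m*(1 + m))/(2*m))
t(4)*(-154) = (1 + (1/2)*4)*(-154) = (1 + 2)*(-154) = 3*(-154) = -462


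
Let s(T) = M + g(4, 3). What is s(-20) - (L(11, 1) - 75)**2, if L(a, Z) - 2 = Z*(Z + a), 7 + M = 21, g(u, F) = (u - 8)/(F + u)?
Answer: -25953/7 ≈ -3707.6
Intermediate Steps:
g(u, F) = (-8 + u)/(F + u)
M = 14 (M = -7 + 21 = 14)
L(a, Z) = 2 + Z*(Z + a)
s(T) = 94/7 (s(T) = 14 + (-8 + 4)/(3 + 4) = 14 - 4/7 = 94/7)
s(-20) - (L(11, 1) - 75)**2 = 94/7 - ((2 + 1**2 + 1*11) - 75)**2 = 94/7 - ((2 + 1 + 11) - 75)**2 = 94/7 - (14 - 75)**2 = 94/7 - 1*(-61)**2 = 94/7 - 1*3721 = 94/7 - 3721 = -25953/7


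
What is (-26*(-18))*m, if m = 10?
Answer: 4680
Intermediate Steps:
(-26*(-18))*m = -26*(-18)*10 = 468*10 = 4680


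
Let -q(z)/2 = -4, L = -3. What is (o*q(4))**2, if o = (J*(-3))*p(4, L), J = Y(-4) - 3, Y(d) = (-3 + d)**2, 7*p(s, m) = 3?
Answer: 10969344/49 ≈ 2.2386e+5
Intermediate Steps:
p(s, m) = 3/7 (p(s, m) = (1/7)*3 = 3/7)
J = 46 (J = (-3 - 4)**2 - 3 = (-7)**2 - 3 = 49 - 3 = 46)
q(z) = 8 (q(z) = -2*(-4) = 8)
o = -414/7 (o = (46*(-3))*(3/7) = -138*3/7 = -414/7 ≈ -59.143)
(o*q(4))**2 = (-414/7*8)**2 = (-3312/7)**2 = 10969344/49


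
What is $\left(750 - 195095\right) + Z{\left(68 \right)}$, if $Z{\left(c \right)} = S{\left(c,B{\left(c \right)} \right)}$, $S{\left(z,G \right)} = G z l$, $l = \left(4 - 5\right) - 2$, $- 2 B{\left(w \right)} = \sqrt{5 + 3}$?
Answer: $-194345 + 204 \sqrt{2} \approx -1.9406 \cdot 10^{5}$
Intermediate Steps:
$B{\left(w \right)} = - \sqrt{2}$ ($B{\left(w \right)} = - \frac{\sqrt{5 + 3}}{2} = - \frac{\sqrt{8}}{2} = - \frac{2 \sqrt{2}}{2} = - \sqrt{2}$)
$l = -3$ ($l = -1 - 2 = -3$)
$S{\left(z,G \right)} = - 3 G z$ ($S{\left(z,G \right)} = G z \left(-3\right) = - 3 G z$)
$Z{\left(c \right)} = 3 c \sqrt{2}$ ($Z{\left(c \right)} = - 3 \left(- \sqrt{2}\right) c = 3 c \sqrt{2}$)
$\left(750 - 195095\right) + Z{\left(68 \right)} = \left(750 - 195095\right) + 3 \cdot 68 \sqrt{2} = -194345 + 204 \sqrt{2}$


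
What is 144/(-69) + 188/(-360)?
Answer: -5401/2070 ≈ -2.6092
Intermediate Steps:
144/(-69) + 188/(-360) = 144*(-1/69) + 188*(-1/360) = -48/23 - 47/90 = -5401/2070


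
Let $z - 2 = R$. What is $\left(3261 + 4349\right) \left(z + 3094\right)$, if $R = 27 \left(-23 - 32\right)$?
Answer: $12259710$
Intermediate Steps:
$R = -1485$ ($R = 27 \left(-55\right) = -1485$)
$z = -1483$ ($z = 2 - 1485 = -1483$)
$\left(3261 + 4349\right) \left(z + 3094\right) = \left(3261 + 4349\right) \left(-1483 + 3094\right) = 7610 \cdot 1611 = 12259710$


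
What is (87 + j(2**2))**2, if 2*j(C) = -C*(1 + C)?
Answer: 5929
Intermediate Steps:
j(C) = -C*(1 + C)/2 (j(C) = (-C*(1 + C))/2 = -C*(1 + C)/2)
(87 + j(2**2))**2 = (87 - 1/2*2**2*(1 + 2**2))**2 = (87 - 1/2*4*(1 + 4))**2 = (87 - 1/2*4*5)**2 = (87 - 10)**2 = 77**2 = 5929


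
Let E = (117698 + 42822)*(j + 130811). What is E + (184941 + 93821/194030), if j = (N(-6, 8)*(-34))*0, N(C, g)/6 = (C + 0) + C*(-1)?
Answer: 4074235471327651/194030 ≈ 2.0998e+10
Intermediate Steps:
N(C, g) = 0 (N(C, g) = 6*((C + 0) + C*(-1)) = 6*(C - C) = 6*0 = 0)
j = 0 (j = (0*(-34))*0 = 0*0 = 0)
E = 20997781720 (E = (117698 + 42822)*(0 + 130811) = 160520*130811 = 20997781720)
E + (184941 + 93821/194030) = 20997781720 + (184941 + 93821/194030) = 20997781720 + 35884196051/194030 = 4074235471327651/194030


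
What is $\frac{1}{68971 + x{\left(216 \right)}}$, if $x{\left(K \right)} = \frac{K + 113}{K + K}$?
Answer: $\frac{432}{29795801} \approx 1.4499 \cdot 10^{-5}$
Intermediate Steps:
$x{\left(K \right)} = \frac{113 + K}{2 K}$
$\frac{1}{68971 + x{\left(216 \right)}} = \frac{1}{68971 + \frac{113 + 216}{2 \cdot 216}} = \frac{1}{68971 + \frac{1}{2} \cdot \frac{1}{216} \cdot 329} = \frac{1}{68971 + \frac{329}{432}} = \frac{1}{\frac{29795801}{432}} = \frac{432}{29795801}$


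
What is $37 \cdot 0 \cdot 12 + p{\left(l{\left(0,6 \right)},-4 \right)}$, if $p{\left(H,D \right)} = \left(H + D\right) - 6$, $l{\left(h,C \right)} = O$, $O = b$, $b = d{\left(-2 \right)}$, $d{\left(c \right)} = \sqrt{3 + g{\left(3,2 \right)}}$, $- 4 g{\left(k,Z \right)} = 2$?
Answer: $-10 + \frac{\sqrt{10}}{2} \approx -8.4189$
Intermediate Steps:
$g{\left(k,Z \right)} = - \frac{1}{2}$ ($g{\left(k,Z \right)} = \left(- \frac{1}{4}\right) 2 = - \frac{1}{2}$)
$d{\left(c \right)} = \frac{\sqrt{10}}{2}$ ($d{\left(c \right)} = \sqrt{3 - \frac{1}{2}} = \sqrt{\frac{5}{2}} = \frac{\sqrt{10}}{2}$)
$b = \frac{\sqrt{10}}{2} \approx 1.5811$
$O = \frac{\sqrt{10}}{2} \approx 1.5811$
$l{\left(h,C \right)} = \frac{\sqrt{10}}{2}$
$p{\left(H,D \right)} = -6 + D + H$ ($p{\left(H,D \right)} = \left(D + H\right) - 6 = -6 + D + H$)
$37 \cdot 0 \cdot 12 + p{\left(l{\left(0,6 \right)},-4 \right)} = 37 \cdot 0 \cdot 12 - \left(10 - \frac{\sqrt{10}}{2}\right) = 37 \cdot 0 - \left(10 - \frac{\sqrt{10}}{2}\right) = 0 - \left(10 - \frac{\sqrt{10}}{2}\right) = -10 + \frac{\sqrt{10}}{2}$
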